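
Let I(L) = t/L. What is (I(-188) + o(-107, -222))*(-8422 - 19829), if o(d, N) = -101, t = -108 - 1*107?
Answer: 530356023/188 ≈ 2.8210e+6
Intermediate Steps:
t = -215 (t = -108 - 107 = -215)
I(L) = -215/L
(I(-188) + o(-107, -222))*(-8422 - 19829) = (-215/(-188) - 101)*(-8422 - 19829) = (-215*(-1/188) - 101)*(-28251) = (215/188 - 101)*(-28251) = -18773/188*(-28251) = 530356023/188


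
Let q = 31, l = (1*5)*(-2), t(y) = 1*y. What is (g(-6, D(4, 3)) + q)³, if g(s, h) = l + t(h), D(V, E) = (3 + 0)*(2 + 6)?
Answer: 91125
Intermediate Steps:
t(y) = y
l = -10 (l = 5*(-2) = -10)
D(V, E) = 24 (D(V, E) = 3*8 = 24)
g(s, h) = -10 + h
(g(-6, D(4, 3)) + q)³ = ((-10 + 24) + 31)³ = (14 + 31)³ = 45³ = 91125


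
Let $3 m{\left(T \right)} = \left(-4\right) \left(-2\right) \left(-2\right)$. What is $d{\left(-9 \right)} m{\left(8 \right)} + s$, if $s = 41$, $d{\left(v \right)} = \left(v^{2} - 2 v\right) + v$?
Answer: $-439$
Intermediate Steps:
$m{\left(T \right)} = - \frac{16}{3}$ ($m{\left(T \right)} = \frac{\left(-4\right) \left(-2\right) \left(-2\right)}{3} = \frac{8 \left(-2\right)}{3} = \frac{1}{3} \left(-16\right) = - \frac{16}{3}$)
$d{\left(v \right)} = v^{2} - v$
$d{\left(-9 \right)} m{\left(8 \right)} + s = - 9 \left(-1 - 9\right) \left(- \frac{16}{3}\right) + 41 = \left(-9\right) \left(-10\right) \left(- \frac{16}{3}\right) + 41 = 90 \left(- \frac{16}{3}\right) + 41 = -480 + 41 = -439$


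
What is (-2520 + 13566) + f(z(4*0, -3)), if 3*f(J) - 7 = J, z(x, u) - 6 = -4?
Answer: 11049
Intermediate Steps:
z(x, u) = 2 (z(x, u) = 6 - 4 = 2)
f(J) = 7/3 + J/3
(-2520 + 13566) + f(z(4*0, -3)) = (-2520 + 13566) + (7/3 + (⅓)*2) = 11046 + (7/3 + ⅔) = 11046 + 3 = 11049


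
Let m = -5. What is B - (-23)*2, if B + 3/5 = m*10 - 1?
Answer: -28/5 ≈ -5.6000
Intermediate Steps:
B = -258/5 (B = -⅗ + (-5*10 - 1) = -⅗ + (-50 - 1) = -⅗ - 51 = -258/5 ≈ -51.600)
B - (-23)*2 = -258/5 - (-23)*2 = -258/5 - 1*(-46) = -258/5 + 46 = -28/5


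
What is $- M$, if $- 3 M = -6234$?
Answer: $-2078$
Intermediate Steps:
$M = 2078$ ($M = \left(- \frac{1}{3}\right) \left(-6234\right) = 2078$)
$- M = \left(-1\right) 2078 = -2078$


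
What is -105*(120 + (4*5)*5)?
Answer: -23100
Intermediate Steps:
-105*(120 + (4*5)*5) = -105*(120 + 20*5) = -105*(120 + 100) = -105*220 = -23100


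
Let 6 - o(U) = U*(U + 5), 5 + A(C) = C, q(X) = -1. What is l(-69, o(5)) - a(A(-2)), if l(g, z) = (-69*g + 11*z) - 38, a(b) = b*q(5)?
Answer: 4232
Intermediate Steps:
A(C) = -5 + C
o(U) = 6 - U*(5 + U) (o(U) = 6 - U*(U + 5) = 6 - U*(5 + U))
a(b) = -b (a(b) = b*(-1) = -b)
l(g, z) = -38 - 69*g + 11*z
l(-69, o(5)) - a(A(-2)) = (-38 - 69*(-69) + 11*(6 - 1*5**2 - 5*5)) - (-1)*(-5 - 2) = (-38 + 4761 + 11*(6 - 1*25 - 25)) - (-1)*(-7) = (-38 + 4761 + 11*(6 - 25 - 25)) - 1*7 = (-38 + 4761 + 11*(-44)) - 7 = (-38 + 4761 - 484) - 7 = 4239 - 7 = 4232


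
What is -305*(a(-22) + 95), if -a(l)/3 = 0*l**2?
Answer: -28975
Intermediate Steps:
a(l) = 0 (a(l) = -0*l**2 = -3*0 = 0)
-305*(a(-22) + 95) = -305*(0 + 95) = -305*95 = -28975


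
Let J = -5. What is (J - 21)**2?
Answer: 676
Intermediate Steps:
(J - 21)**2 = (-5 - 21)**2 = (-26)**2 = 676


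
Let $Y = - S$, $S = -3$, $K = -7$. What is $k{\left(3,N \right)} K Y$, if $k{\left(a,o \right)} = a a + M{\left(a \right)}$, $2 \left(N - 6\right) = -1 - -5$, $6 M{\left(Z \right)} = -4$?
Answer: $-175$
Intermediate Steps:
$M{\left(Z \right)} = - \frac{2}{3}$ ($M{\left(Z \right)} = \frac{1}{6} \left(-4\right) = - \frac{2}{3}$)
$Y = 3$ ($Y = \left(-1\right) \left(-3\right) = 3$)
$N = 8$ ($N = 6 + \frac{-1 - -5}{2} = 6 + \frac{-1 + 5}{2} = 6 + \frac{1}{2} \cdot 4 = 6 + 2 = 8$)
$k{\left(a,o \right)} = - \frac{2}{3} + a^{2}$ ($k{\left(a,o \right)} = a a - \frac{2}{3} = a^{2} - \frac{2}{3} = - \frac{2}{3} + a^{2}$)
$k{\left(3,N \right)} K Y = \left(- \frac{2}{3} + 3^{2}\right) \left(-7\right) 3 = \left(- \frac{2}{3} + 9\right) \left(-7\right) 3 = \frac{25}{3} \left(-7\right) 3 = \left(- \frac{175}{3}\right) 3 = -175$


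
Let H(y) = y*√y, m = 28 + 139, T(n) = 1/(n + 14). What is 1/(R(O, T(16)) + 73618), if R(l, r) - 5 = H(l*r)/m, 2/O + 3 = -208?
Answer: 65097992435491879875/4792709497078218672037126 + 528555*I*√3165/4792709497078218672037126 ≈ 1.3583e-5 + 6.2043e-18*I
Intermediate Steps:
O = -2/211 (O = 2/(-3 - 208) = 2/(-211) = 2*(-1/211) = -2/211 ≈ -0.0094787)
T(n) = 1/(14 + n)
m = 167
H(y) = y^(3/2)
R(l, r) = 5 + (l*r)^(3/2)/167
1/(R(O, T(16)) + 73618) = 1/((5 + (-2/(211*(14 + 16)))^(3/2)/167) + 73618) = 1/((5 + (-2/211/30)^(3/2)/167) + 73618) = 1/((5 + (-2/211*1/30)^(3/2)/167) + 73618) = 1/((5 + (-1/3165)^(3/2)/167) + 73618) = 1/((5 + (-I*√3165/10017225)/167) + 73618) = 1/((5 - I*√3165/1672876575) + 73618) = 1/(73623 - I*√3165/1672876575)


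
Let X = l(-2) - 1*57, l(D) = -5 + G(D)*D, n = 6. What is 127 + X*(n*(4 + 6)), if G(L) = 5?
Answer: -4193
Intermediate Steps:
l(D) = -5 + 5*D
X = -72 (X = (-5 + 5*(-2)) - 1*57 = (-5 - 10) - 57 = -15 - 57 = -72)
127 + X*(n*(4 + 6)) = 127 - 432*(4 + 6) = 127 - 432*10 = 127 - 72*60 = 127 - 4320 = -4193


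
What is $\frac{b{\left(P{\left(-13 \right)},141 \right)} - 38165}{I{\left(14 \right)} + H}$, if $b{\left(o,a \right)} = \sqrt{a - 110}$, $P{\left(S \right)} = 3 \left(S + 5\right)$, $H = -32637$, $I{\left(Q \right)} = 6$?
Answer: $\frac{38165}{32631} - \frac{\sqrt{31}}{32631} \approx 1.1694$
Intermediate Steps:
$P{\left(S \right)} = 15 + 3 S$ ($P{\left(S \right)} = 3 \left(5 + S\right) = 15 + 3 S$)
$b{\left(o,a \right)} = \sqrt{-110 + a}$
$\frac{b{\left(P{\left(-13 \right)},141 \right)} - 38165}{I{\left(14 \right)} + H} = \frac{\sqrt{-110 + 141} - 38165}{6 - 32637} = \frac{\sqrt{31} - 38165}{-32631} = \left(-38165 + \sqrt{31}\right) \left(- \frac{1}{32631}\right) = \frac{38165}{32631} - \frac{\sqrt{31}}{32631}$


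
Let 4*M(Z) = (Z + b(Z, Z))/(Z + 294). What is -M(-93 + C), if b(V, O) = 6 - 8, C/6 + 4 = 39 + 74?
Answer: -559/3420 ≈ -0.16345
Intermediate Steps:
C = 654 (C = -24 + 6*(39 + 74) = -24 + 6*113 = -24 + 678 = 654)
b(V, O) = -2
M(Z) = (-2 + Z)/(4*(294 + Z)) (M(Z) = ((Z - 2)/(Z + 294))/4 = ((-2 + Z)/(294 + Z))/4 = (-2 + Z)/(4*(294 + Z)))
-M(-93 + C) = -(-2 + (-93 + 654))/(4*(294 + (-93 + 654))) = -(-2 + 561)/(4*(294 + 561)) = -559/(4*855) = -1*559/3420 = -559/3420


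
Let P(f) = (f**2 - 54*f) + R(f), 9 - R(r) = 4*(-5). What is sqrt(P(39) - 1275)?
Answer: I*sqrt(1831) ≈ 42.79*I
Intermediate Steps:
R(r) = 29 (R(r) = 9 - 4*(-5) = 9 - 1*(-20) = 9 + 20 = 29)
P(f) = 29 + f**2 - 54*f (P(f) = (f**2 - 54*f) + 29 = 29 + f**2 - 54*f)
sqrt(P(39) - 1275) = sqrt((29 + 39**2 - 54*39) - 1275) = sqrt((29 + 1521 - 2106) - 1275) = sqrt(-556 - 1275) = sqrt(-1831) = I*sqrt(1831)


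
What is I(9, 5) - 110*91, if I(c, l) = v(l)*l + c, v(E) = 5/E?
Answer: -9996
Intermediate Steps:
I(c, l) = 5 + c (I(c, l) = (5/l)*l + c = 5 + c)
I(9, 5) - 110*91 = (5 + 9) - 110*91 = 14 - 10010 = -9996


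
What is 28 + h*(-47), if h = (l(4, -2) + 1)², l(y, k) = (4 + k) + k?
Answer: -19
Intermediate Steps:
l(y, k) = 4 + 2*k
h = 1 (h = ((4 + 2*(-2)) + 1)² = ((4 - 4) + 1)² = (0 + 1)² = 1² = 1)
28 + h*(-47) = 28 + 1*(-47) = 28 - 47 = -19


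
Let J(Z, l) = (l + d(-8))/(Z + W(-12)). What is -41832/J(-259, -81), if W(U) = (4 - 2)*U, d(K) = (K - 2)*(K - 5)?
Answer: 1691208/7 ≈ 2.4160e+5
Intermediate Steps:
d(K) = (-5 + K)*(-2 + K) (d(K) = (-2 + K)*(-5 + K) = (-5 + K)*(-2 + K))
W(U) = 2*U
J(Z, l) = (130 + l)/(-24 + Z) (J(Z, l) = (l + (10 + (-8)² - 7*(-8)))/(Z + 2*(-12)) = (l + (10 + 64 + 56))/(Z - 24) = (l + 130)/(-24 + Z) = (130 + l)/(-24 + Z))
-41832/J(-259, -81) = -41832*(-24 - 259)/(130 - 81) = -41832/(49/(-283)) = -41832/((-1/283*49)) = -41832/(-49/283) = -41832*(-283/49) = 1691208/7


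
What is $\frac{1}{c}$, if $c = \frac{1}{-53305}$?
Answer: $-53305$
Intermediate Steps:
$c = - \frac{1}{53305} \approx -1.876 \cdot 10^{-5}$
$\frac{1}{c} = \frac{1}{- \frac{1}{53305}} = -53305$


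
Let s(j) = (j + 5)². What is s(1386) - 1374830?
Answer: 560051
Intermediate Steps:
s(j) = (5 + j)²
s(1386) - 1374830 = (5 + 1386)² - 1374830 = 1391² - 1374830 = 1934881 - 1374830 = 560051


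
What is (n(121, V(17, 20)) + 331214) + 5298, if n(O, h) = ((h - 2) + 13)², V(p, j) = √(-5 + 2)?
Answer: 336630 + 22*I*√3 ≈ 3.3663e+5 + 38.105*I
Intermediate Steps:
V(p, j) = I*√3 (V(p, j) = √(-3) = I*√3)
n(O, h) = (11 + h)² (n(O, h) = ((-2 + h) + 13)² = (11 + h)²)
(n(121, V(17, 20)) + 331214) + 5298 = ((11 + I*√3)² + 331214) + 5298 = (331214 + (11 + I*√3)²) + 5298 = 336512 + (11 + I*√3)²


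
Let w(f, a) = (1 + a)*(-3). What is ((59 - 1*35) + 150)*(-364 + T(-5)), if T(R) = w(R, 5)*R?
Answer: -47676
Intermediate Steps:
w(f, a) = -3 - 3*a
T(R) = -18*R (T(R) = (-3 - 3*5)*R = (-3 - 15)*R = -18*R)
((59 - 1*35) + 150)*(-364 + T(-5)) = ((59 - 1*35) + 150)*(-364 - 18*(-5)) = ((59 - 35) + 150)*(-364 + 90) = (24 + 150)*(-274) = 174*(-274) = -47676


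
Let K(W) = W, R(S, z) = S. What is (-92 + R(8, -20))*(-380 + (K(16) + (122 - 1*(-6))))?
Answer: 19824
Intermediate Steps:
(-92 + R(8, -20))*(-380 + (K(16) + (122 - 1*(-6)))) = (-92 + 8)*(-380 + (16 + (122 - 1*(-6)))) = -84*(-380 + (16 + (122 + 6))) = -84*(-380 + (16 + 128)) = -84*(-380 + 144) = -84*(-236) = 19824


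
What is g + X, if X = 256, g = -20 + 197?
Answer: 433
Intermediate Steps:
g = 177
g + X = 177 + 256 = 433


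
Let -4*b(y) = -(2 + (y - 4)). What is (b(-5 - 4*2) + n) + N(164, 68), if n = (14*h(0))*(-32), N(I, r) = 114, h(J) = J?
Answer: 441/4 ≈ 110.25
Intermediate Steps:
b(y) = -½ + y/4 (b(y) = -(-1)*(2 + (y - 4))/4 = -(-1)*(2 + (-4 + y))/4 = -(-1)*(-2 + y)/4 = -(2 - y)/4 = -½ + y/4)
n = 0 (n = (14*0)*(-32) = 0*(-32) = 0)
(b(-5 - 4*2) + n) + N(164, 68) = ((-½ + (-5 - 4*2)/4) + 0) + 114 = ((-½ + (-5 - 8)/4) + 0) + 114 = ((-½ + (¼)*(-13)) + 0) + 114 = ((-½ - 13/4) + 0) + 114 = (-15/4 + 0) + 114 = -15/4 + 114 = 441/4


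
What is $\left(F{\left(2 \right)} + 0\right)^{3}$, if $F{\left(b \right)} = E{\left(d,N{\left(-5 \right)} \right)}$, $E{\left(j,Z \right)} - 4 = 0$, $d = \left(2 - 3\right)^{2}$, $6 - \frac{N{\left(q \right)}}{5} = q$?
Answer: $64$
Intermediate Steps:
$N{\left(q \right)} = 30 - 5 q$
$d = 1$ ($d = \left(-1\right)^{2} = 1$)
$E{\left(j,Z \right)} = 4$ ($E{\left(j,Z \right)} = 4 + 0 = 4$)
$F{\left(b \right)} = 4$
$\left(F{\left(2 \right)} + 0\right)^{3} = \left(4 + 0\right)^{3} = 4^{3} = 64$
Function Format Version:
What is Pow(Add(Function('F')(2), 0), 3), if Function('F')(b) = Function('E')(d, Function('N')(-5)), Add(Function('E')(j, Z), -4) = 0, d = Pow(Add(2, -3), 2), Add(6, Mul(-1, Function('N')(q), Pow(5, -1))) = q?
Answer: 64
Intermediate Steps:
Function('N')(q) = Add(30, Mul(-5, q))
d = 1 (d = Pow(-1, 2) = 1)
Function('E')(j, Z) = 4 (Function('E')(j, Z) = Add(4, 0) = 4)
Function('F')(b) = 4
Pow(Add(Function('F')(2), 0), 3) = Pow(Add(4, 0), 3) = Pow(4, 3) = 64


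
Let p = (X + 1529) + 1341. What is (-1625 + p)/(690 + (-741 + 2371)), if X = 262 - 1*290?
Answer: 1217/2320 ≈ 0.52457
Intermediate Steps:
X = -28 (X = 262 - 290 = -28)
p = 2842 (p = (-28 + 1529) + 1341 = 1501 + 1341 = 2842)
(-1625 + p)/(690 + (-741 + 2371)) = (-1625 + 2842)/(690 + (-741 + 2371)) = 1217/(690 + 1630) = 1217/2320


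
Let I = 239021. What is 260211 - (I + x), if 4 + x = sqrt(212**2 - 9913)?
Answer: 21194 - sqrt(35031) ≈ 21007.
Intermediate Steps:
x = -4 + sqrt(35031) (x = -4 + sqrt(212**2 - 9913) = -4 + sqrt(44944 - 9913) = -4 + sqrt(35031) ≈ 183.17)
260211 - (I + x) = 260211 - (239021 + (-4 + sqrt(35031))) = 260211 - (239017 + sqrt(35031)) = 260211 + (-239017 - sqrt(35031)) = 21194 - sqrt(35031)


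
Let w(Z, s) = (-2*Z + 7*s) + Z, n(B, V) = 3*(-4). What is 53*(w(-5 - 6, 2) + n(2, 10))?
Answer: 689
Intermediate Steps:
n(B, V) = -12
w(Z, s) = -Z + 7*s
53*(w(-5 - 6, 2) + n(2, 10)) = 53*((-(-5 - 6) + 7*2) - 12) = 53*((-1*(-11) + 14) - 12) = 53*((11 + 14) - 12) = 53*(25 - 12) = 53*13 = 689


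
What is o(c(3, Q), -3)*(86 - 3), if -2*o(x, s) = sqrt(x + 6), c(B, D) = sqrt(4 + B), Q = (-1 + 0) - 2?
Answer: -83*sqrt(6 + sqrt(7))/2 ≈ -122.03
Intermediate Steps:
Q = -3 (Q = -1 - 2 = -3)
o(x, s) = -sqrt(6 + x)/2 (o(x, s) = -sqrt(x + 6)/2 = -sqrt(6 + x)/2)
o(c(3, Q), -3)*(86 - 3) = (-sqrt(6 + sqrt(4 + 3))/2)*(86 - 3) = -sqrt(6 + sqrt(7))/2*83 = -83*sqrt(6 + sqrt(7))/2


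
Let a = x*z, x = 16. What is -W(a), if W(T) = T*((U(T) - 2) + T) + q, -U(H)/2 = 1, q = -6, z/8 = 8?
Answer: -1044474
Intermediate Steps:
z = 64 (z = 8*8 = 64)
U(H) = -2 (U(H) = -2*1 = -2)
a = 1024 (a = 16*64 = 1024)
W(T) = -6 + T*(-4 + T) (W(T) = T*((-2 - 2) + T) - 6 = T*(-4 + T) - 6 = -6 + T*(-4 + T))
-W(a) = -(-6 + 1024**2 - 4*1024) = -(-6 + 1048576 - 4096) = -1*1044474 = -1044474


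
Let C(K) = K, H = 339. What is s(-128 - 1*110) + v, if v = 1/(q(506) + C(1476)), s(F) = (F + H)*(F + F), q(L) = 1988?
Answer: -166535263/3464 ≈ -48076.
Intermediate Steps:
s(F) = 2*F*(339 + F) (s(F) = (F + 339)*(F + F) = (339 + F)*(2*F) = 2*F*(339 + F))
v = 1/3464 (v = 1/(1988 + 1476) = 1/3464 ≈ 0.00028868)
s(-128 - 1*110) + v = 2*(-128 - 1*110)*(339 + (-128 - 1*110)) + 1/3464 = 2*(-128 - 110)*(339 + (-128 - 110)) + 1/3464 = 2*(-238)*(339 - 238) + 1/3464 = 2*(-238)*101 + 1/3464 = -48076 + 1/3464 = -166535263/3464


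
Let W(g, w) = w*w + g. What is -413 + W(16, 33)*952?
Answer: 1051547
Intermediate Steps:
W(g, w) = g + w² (W(g, w) = w² + g = g + w²)
-413 + W(16, 33)*952 = -413 + (16 + 33²)*952 = -413 + (16 + 1089)*952 = -413 + 1105*952 = -413 + 1051960 = 1051547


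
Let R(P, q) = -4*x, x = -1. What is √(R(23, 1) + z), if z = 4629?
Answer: √4633 ≈ 68.066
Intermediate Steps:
R(P, q) = 4 (R(P, q) = -4*(-1) = 4)
√(R(23, 1) + z) = √(4 + 4629) = √4633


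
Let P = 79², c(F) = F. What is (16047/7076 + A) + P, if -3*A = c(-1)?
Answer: 132539165/21228 ≈ 6243.6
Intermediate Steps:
A = ⅓ (A = -⅓*(-1) = ⅓ ≈ 0.33333)
P = 6241
(16047/7076 + A) + P = (16047/7076 + ⅓) + 6241 = 55217/21228 + 6241 = 132539165/21228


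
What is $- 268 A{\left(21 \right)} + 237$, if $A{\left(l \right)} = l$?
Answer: $-5391$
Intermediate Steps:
$- 268 A{\left(21 \right)} + 237 = \left(-268\right) 21 + 237 = -5628 + 237 = -5391$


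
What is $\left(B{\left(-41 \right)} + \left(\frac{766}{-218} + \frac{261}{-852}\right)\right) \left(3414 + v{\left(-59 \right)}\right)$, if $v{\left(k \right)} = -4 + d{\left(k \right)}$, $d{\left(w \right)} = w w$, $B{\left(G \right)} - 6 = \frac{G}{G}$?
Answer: $\frac{678329367}{30956} \approx 21913.0$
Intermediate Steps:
$B{\left(G \right)} = 7$ ($B{\left(G \right)} = 6 + \frac{G}{G} = 6 + 1 = 7$)
$d{\left(w \right)} = w^{2}$
$v{\left(k \right)} = -4 + k^{2}$
$\left(B{\left(-41 \right)} + \left(\frac{766}{-218} + \frac{261}{-852}\right)\right) \left(3414 + v{\left(-59 \right)}\right) = \left(7 + \left(\frac{766}{-218} + \frac{261}{-852}\right)\right) \left(3414 - \left(4 - \left(-59\right)^{2}\right)\right) = \left(7 + \left(766 \left(- \frac{1}{218}\right) + 261 \left(- \frac{1}{852}\right)\right)\right) \left(3414 + \left(-4 + 3481\right)\right) = \left(7 - \frac{118255}{30956}\right) \left(3414 + 3477\right) = \left(7 - \frac{118255}{30956}\right) 6891 = \frac{98437}{30956} \cdot 6891 = \frac{678329367}{30956}$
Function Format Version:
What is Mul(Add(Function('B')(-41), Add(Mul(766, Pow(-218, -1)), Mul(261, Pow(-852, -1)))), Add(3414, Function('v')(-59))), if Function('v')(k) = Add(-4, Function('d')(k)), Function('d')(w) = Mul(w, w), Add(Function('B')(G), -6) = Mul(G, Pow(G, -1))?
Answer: Rational(678329367, 30956) ≈ 21913.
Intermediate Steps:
Function('B')(G) = 7 (Function('B')(G) = Add(6, Mul(G, Pow(G, -1))) = Add(6, 1) = 7)
Function('d')(w) = Pow(w, 2)
Function('v')(k) = Add(-4, Pow(k, 2))
Mul(Add(Function('B')(-41), Add(Mul(766, Pow(-218, -1)), Mul(261, Pow(-852, -1)))), Add(3414, Function('v')(-59))) = Mul(Add(7, Add(Mul(766, Pow(-218, -1)), Mul(261, Pow(-852, -1)))), Add(3414, Add(-4, Pow(-59, 2)))) = Mul(Add(7, Add(Mul(766, Rational(-1, 218)), Mul(261, Rational(-1, 852)))), Add(3414, Add(-4, 3481))) = Mul(Add(7, Add(Rational(-383, 109), Rational(-87, 284))), Add(3414, 3477)) = Mul(Add(7, Rational(-118255, 30956)), 6891) = Mul(Rational(98437, 30956), 6891) = Rational(678329367, 30956)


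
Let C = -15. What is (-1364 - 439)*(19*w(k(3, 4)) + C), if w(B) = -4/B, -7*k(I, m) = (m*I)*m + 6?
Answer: 83539/9 ≈ 9282.1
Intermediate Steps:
k(I, m) = -6/7 - I*m**2/7 (k(I, m) = -((m*I)*m + 6)/7 = -((I*m)*m + 6)/7 = -(I*m**2 + 6)/7 = -(6 + I*m**2)/7 = -6/7 - I*m**2/7)
(-1364 - 439)*(19*w(k(3, 4)) + C) = (-1364 - 439)*(19*(-4/(-6/7 - 1/7*3*4**2)) - 15) = -1803*(19*(-4/(-6/7 - 1/7*3*16)) - 15) = -1803*(19*(-4/(-6/7 - 48/7)) - 15) = -1803*(19*(-4/(-54/7)) - 15) = -1803*(19*(-4*(-7/54)) - 15) = -1803*(19*(14/27) - 15) = -1803*(266/27 - 15) = -1803*(-139/27) = 83539/9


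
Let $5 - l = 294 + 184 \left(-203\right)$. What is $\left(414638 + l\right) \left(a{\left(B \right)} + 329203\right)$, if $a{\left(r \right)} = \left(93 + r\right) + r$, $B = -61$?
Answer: $148688224974$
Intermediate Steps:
$a{\left(r \right)} = 93 + 2 r$
$l = 37063$ ($l = 5 - \left(294 + 184 \left(-203\right)\right) = 5 - \left(294 - 37352\right) = 5 - -37058 = 5 + 37058 = 37063$)
$\left(414638 + l\right) \left(a{\left(B \right)} + 329203\right) = \left(414638 + 37063\right) \left(\left(93 + 2 \left(-61\right)\right) + 329203\right) = 451701 \left(\left(93 - 122\right) + 329203\right) = 451701 \left(-29 + 329203\right) = 451701 \cdot 329174 = 148688224974$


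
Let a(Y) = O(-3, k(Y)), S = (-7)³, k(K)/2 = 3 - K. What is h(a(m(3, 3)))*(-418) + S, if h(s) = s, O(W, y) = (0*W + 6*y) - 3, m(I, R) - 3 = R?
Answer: 15959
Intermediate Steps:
m(I, R) = 3 + R
k(K) = 6 - 2*K (k(K) = 2*(3 - K) = 6 - 2*K)
O(W, y) = -3 + 6*y (O(W, y) = (0 + 6*y) - 3 = 6*y - 3 = -3 + 6*y)
S = -343
a(Y) = 33 - 12*Y (a(Y) = -3 + 6*(6 - 2*Y) = -3 + (36 - 12*Y) = 33 - 12*Y)
h(a(m(3, 3)))*(-418) + S = (33 - 12*(3 + 3))*(-418) - 343 = (33 - 12*6)*(-418) - 343 = (33 - 72)*(-418) - 343 = -39*(-418) - 343 = 16302 - 343 = 15959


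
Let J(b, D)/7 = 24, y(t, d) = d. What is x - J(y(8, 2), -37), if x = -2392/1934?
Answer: -163652/967 ≈ -169.24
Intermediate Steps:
J(b, D) = 168 (J(b, D) = 7*24 = 168)
x = -1196/967 (x = -2392*1/1934 = -1196/967 ≈ -1.2368)
x - J(y(8, 2), -37) = -1196/967 - 1*168 = -1196/967 - 168 = -163652/967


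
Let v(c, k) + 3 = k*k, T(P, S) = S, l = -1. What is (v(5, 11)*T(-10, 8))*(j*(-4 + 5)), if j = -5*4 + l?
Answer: -19824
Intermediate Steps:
j = -21 (j = -5*4 - 1 = -20 - 1 = -21)
v(c, k) = -3 + k² (v(c, k) = -3 + k*k = -3 + k²)
(v(5, 11)*T(-10, 8))*(j*(-4 + 5)) = ((-3 + 11²)*8)*(-21*(-4 + 5)) = ((-3 + 121)*8)*(-21*1) = (118*8)*(-21) = 944*(-21) = -19824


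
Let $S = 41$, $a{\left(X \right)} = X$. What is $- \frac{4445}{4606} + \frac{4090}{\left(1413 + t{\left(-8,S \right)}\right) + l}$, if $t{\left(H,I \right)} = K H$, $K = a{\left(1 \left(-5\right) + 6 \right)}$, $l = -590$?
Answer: $\frac{434739}{107254} \approx 4.0534$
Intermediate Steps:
$K = 1$ ($K = 1 \left(-5\right) + 6 = -5 + 6 = 1$)
$t{\left(H,I \right)} = H$ ($t{\left(H,I \right)} = 1 H = H$)
$- \frac{4445}{4606} + \frac{4090}{\left(1413 + t{\left(-8,S \right)}\right) + l} = - \frac{4445}{4606} + \frac{4090}{\left(1413 - 8\right) - 590} = \left(-4445\right) \frac{1}{4606} + \frac{4090}{1405 - 590} = - \frac{635}{658} + \frac{4090}{815} = - \frac{635}{658} + 4090 \cdot \frac{1}{815} = - \frac{635}{658} + \frac{818}{163} = \frac{434739}{107254}$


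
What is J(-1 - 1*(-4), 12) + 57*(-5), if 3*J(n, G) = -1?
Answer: -856/3 ≈ -285.33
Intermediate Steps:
J(n, G) = -1/3 (J(n, G) = (1/3)*(-1) = -1/3)
J(-1 - 1*(-4), 12) + 57*(-5) = -1/3 + 57*(-5) = -1/3 - 285 = -856/3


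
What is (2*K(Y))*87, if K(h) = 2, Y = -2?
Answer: 348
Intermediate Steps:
(2*K(Y))*87 = (2*2)*87 = 4*87 = 348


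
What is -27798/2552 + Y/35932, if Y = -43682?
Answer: -138789275/11462308 ≈ -12.108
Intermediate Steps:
-27798/2552 + Y/35932 = -27798/2552 - 43682/35932 = -27798*1/2552 - 43682*1/35932 = -13899/1276 - 21841/17966 = -138789275/11462308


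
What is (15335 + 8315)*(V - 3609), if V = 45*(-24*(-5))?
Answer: 42357150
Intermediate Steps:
V = 5400 (V = 45*120 = 5400)
(15335 + 8315)*(V - 3609) = (15335 + 8315)*(5400 - 3609) = 23650*1791 = 42357150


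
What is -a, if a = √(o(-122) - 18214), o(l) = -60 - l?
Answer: -2*I*√4538 ≈ -134.73*I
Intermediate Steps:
a = 2*I*√4538 (a = √((-60 - 1*(-122)) - 18214) = √((-60 + 122) - 18214) = √(62 - 18214) = √(-18152) = 2*I*√4538 ≈ 134.73*I)
-a = -2*I*√4538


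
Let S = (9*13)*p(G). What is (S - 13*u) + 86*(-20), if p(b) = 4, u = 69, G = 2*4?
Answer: -2149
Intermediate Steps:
G = 8
S = 468 (S = (9*13)*4 = 117*4 = 468)
(S - 13*u) + 86*(-20) = (468 - 13*69) + 86*(-20) = (468 - 897) - 1720 = -429 - 1720 = -2149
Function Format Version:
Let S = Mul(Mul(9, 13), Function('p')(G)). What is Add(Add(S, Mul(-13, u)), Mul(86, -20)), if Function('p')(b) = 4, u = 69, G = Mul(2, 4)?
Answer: -2149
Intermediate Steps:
G = 8
S = 468 (S = Mul(Mul(9, 13), 4) = Mul(117, 4) = 468)
Add(Add(S, Mul(-13, u)), Mul(86, -20)) = Add(Add(468, Mul(-13, 69)), Mul(86, -20)) = Add(Add(468, -897), -1720) = Add(-429, -1720) = -2149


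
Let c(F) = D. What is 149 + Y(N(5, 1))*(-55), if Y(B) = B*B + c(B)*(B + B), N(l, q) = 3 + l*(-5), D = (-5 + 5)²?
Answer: -26471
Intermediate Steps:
D = 0 (D = 0² = 0)
c(F) = 0
N(l, q) = 3 - 5*l
Y(B) = B² (Y(B) = B*B + 0*(B + B) = B² + 0*(2*B) = B² + 0 = B²)
149 + Y(N(5, 1))*(-55) = 149 + (3 - 5*5)²*(-55) = 149 + (3 - 25)²*(-55) = 149 + (-22)²*(-55) = 149 + 484*(-55) = 149 - 26620 = -26471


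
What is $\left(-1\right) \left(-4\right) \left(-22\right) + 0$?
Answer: $-88$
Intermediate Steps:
$\left(-1\right) \left(-4\right) \left(-22\right) + 0 = 4 \left(-22\right) + 0 = -88 + 0 = -88$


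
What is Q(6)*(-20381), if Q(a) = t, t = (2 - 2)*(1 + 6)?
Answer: 0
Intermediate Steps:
t = 0 (t = 0*7 = 0)
Q(a) = 0
Q(6)*(-20381) = 0*(-20381) = 0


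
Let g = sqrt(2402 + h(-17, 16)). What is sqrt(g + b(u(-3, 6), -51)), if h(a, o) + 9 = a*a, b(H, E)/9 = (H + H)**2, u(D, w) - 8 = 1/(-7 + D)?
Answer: sqrt(56169 + 75*sqrt(298))/5 ≈ 47.943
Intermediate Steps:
u(D, w) = 8 + 1/(-7 + D)
b(H, E) = 36*H**2 (b(H, E) = 9*(H + H)**2 = 9*(2*H)**2 = 9*(4*H**2) = 36*H**2)
h(a, o) = -9 + a**2 (h(a, o) = -9 + a*a = -9 + a**2)
g = 3*sqrt(298) (g = sqrt(2402 + (-9 + (-17)**2)) = sqrt(2402 + (-9 + 289)) = sqrt(2402 + 280) = sqrt(2682) = 3*sqrt(298) ≈ 51.788)
sqrt(g + b(u(-3, 6), -51)) = sqrt(3*sqrt(298) + 36*((-55 + 8*(-3))/(-7 - 3))**2) = sqrt(3*sqrt(298) + 36*((-55 - 24)/(-10))**2) = sqrt(3*sqrt(298) + 36*(-1/10*(-79))**2) = sqrt(3*sqrt(298) + 36*(79/10)**2) = sqrt(3*sqrt(298) + 36*(6241/100)) = sqrt(3*sqrt(298) + 56169/25) = sqrt(56169/25 + 3*sqrt(298))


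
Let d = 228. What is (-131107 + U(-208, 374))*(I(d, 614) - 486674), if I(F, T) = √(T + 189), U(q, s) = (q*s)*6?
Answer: 290962430966 - 597859*√803 ≈ 2.9095e+11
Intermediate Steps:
U(q, s) = 6*q*s
I(F, T) = √(189 + T)
(-131107 + U(-208, 374))*(I(d, 614) - 486674) = (-131107 + 6*(-208)*374)*(√(189 + 614) - 486674) = (-131107 - 466752)*(√803 - 486674) = -597859*(-486674 + √803) = 290962430966 - 597859*√803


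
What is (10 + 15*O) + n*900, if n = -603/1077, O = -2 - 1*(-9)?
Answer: -139615/359 ≈ -388.90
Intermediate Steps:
O = 7 (O = -2 + 9 = 7)
n = -201/359 (n = -603*1/1077 = -201/359 ≈ -0.55989)
(10 + 15*O) + n*900 = (10 + 15*7) - 201/359*900 = (10 + 105) - 180900/359 = 115 - 180900/359 = -139615/359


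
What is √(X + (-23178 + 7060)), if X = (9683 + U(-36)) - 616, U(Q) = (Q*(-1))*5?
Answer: I*√6871 ≈ 82.891*I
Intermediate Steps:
U(Q) = -5*Q (U(Q) = -Q*5 = -5*Q)
X = 9247 (X = (9683 - 5*(-36)) - 616 = (9683 + 180) - 616 = 9863 - 616 = 9247)
√(X + (-23178 + 7060)) = √(9247 + (-23178 + 7060)) = √(9247 - 16118) = √(-6871) = I*√6871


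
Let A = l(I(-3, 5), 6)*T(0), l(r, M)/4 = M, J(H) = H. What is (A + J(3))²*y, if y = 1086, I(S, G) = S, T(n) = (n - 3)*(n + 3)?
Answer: 49270734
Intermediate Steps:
T(n) = (-3 + n)*(3 + n)
l(r, M) = 4*M
A = -216 (A = (4*6)*(-9 + 0²) = 24*(-9 + 0) = 24*(-9) = -216)
(A + J(3))²*y = (-216 + 3)²*1086 = (-213)²*1086 = 45369*1086 = 49270734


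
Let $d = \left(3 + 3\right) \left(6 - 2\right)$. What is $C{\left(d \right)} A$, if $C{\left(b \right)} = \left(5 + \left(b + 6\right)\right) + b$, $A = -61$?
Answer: $-3599$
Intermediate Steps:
$d = 24$ ($d = 6 \cdot 4 = 24$)
$C{\left(b \right)} = 11 + 2 b$ ($C{\left(b \right)} = \left(5 + \left(6 + b\right)\right) + b = \left(11 + b\right) + b = 11 + 2 b$)
$C{\left(d \right)} A = \left(11 + 2 \cdot 24\right) \left(-61\right) = \left(11 + 48\right) \left(-61\right) = 59 \left(-61\right) = -3599$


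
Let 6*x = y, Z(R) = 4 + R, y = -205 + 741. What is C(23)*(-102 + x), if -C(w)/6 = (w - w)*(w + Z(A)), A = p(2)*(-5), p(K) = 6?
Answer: 0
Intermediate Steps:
y = 536
A = -30 (A = 6*(-5) = -30)
x = 268/3 (x = (1/6)*536 = 268/3 ≈ 89.333)
C(w) = 0 (C(w) = -6*(w - w)*(w + (4 - 30)) = -0*(w - 26) = -0*(-26 + w) = -6*0 = 0)
C(23)*(-102 + x) = 0*(-102 + 268/3) = 0*(-38/3) = 0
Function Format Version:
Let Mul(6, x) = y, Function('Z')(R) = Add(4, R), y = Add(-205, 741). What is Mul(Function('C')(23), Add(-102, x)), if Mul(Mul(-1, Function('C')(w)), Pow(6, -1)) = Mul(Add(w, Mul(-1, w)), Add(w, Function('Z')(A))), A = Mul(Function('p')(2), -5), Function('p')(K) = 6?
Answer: 0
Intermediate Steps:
y = 536
A = -30 (A = Mul(6, -5) = -30)
x = Rational(268, 3) (x = Mul(Rational(1, 6), 536) = Rational(268, 3) ≈ 89.333)
Function('C')(w) = 0 (Function('C')(w) = Mul(-6, Mul(Add(w, Mul(-1, w)), Add(w, Add(4, -30)))) = Mul(-6, Mul(0, Add(w, -26))) = Mul(-6, Mul(0, Add(-26, w))) = Mul(-6, 0) = 0)
Mul(Function('C')(23), Add(-102, x)) = Mul(0, Add(-102, Rational(268, 3))) = Mul(0, Rational(-38, 3)) = 0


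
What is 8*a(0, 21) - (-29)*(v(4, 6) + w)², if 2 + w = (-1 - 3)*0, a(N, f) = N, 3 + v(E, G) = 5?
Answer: 0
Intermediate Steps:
v(E, G) = 2 (v(E, G) = -3 + 5 = 2)
w = -2 (w = -2 + (-1 - 3)*0 = -2 - 4*0 = -2 + 0 = -2)
8*a(0, 21) - (-29)*(v(4, 6) + w)² = 8*0 - (-29)*(2 - 2)² = 0 - (-29)*0² = 0 - (-29)*0 = 0 - 1*0 = 0 + 0 = 0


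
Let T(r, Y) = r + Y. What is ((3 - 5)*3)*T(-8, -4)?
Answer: 72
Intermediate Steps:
T(r, Y) = Y + r
((3 - 5)*3)*T(-8, -4) = ((3 - 5)*3)*(-4 - 8) = -2*3*(-12) = -6*(-12) = 72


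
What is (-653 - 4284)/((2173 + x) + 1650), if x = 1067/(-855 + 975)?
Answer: -592440/459827 ≈ -1.2884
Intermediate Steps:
x = 1067/120 ≈ 8.8917
(-653 - 4284)/((2173 + x) + 1650) = (-653 - 4284)/((2173 + 1067/120) + 1650) = -4937/(261827/120 + 1650) = -4937/459827/120 = -4937*120/459827 = -592440/459827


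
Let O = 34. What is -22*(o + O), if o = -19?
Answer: -330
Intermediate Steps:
-22*(o + O) = -22*(-19 + 34) = -22*15 = -330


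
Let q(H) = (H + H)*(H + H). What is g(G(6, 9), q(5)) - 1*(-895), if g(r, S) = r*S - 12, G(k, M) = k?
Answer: 1483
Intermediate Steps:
q(H) = 4*H² (q(H) = (2*H)*(2*H) = 4*H²)
g(r, S) = -12 + S*r (g(r, S) = S*r - 12 = -12 + S*r)
g(G(6, 9), q(5)) - 1*(-895) = (-12 + (4*5²)*6) - 1*(-895) = (-12 + (4*25)*6) + 895 = (-12 + 100*6) + 895 = (-12 + 600) + 895 = 588 + 895 = 1483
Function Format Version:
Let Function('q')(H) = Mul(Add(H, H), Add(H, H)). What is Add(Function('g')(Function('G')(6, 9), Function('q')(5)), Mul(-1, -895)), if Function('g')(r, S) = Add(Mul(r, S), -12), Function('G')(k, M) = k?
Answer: 1483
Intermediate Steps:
Function('q')(H) = Mul(4, Pow(H, 2)) (Function('q')(H) = Mul(Mul(2, H), Mul(2, H)) = Mul(4, Pow(H, 2)))
Function('g')(r, S) = Add(-12, Mul(S, r)) (Function('g')(r, S) = Add(Mul(S, r), -12) = Add(-12, Mul(S, r)))
Add(Function('g')(Function('G')(6, 9), Function('q')(5)), Mul(-1, -895)) = Add(Add(-12, Mul(Mul(4, Pow(5, 2)), 6)), Mul(-1, -895)) = Add(Add(-12, Mul(Mul(4, 25), 6)), 895) = Add(Add(-12, Mul(100, 6)), 895) = Add(Add(-12, 600), 895) = Add(588, 895) = 1483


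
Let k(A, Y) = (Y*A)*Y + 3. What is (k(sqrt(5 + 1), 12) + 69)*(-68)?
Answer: -4896 - 9792*sqrt(6) ≈ -28881.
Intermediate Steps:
k(A, Y) = 3 + A*Y**2 (k(A, Y) = (A*Y)*Y + 3 = A*Y**2 + 3 = 3 + A*Y**2)
(k(sqrt(5 + 1), 12) + 69)*(-68) = ((3 + sqrt(5 + 1)*12**2) + 69)*(-68) = ((3 + sqrt(6)*144) + 69)*(-68) = ((3 + 144*sqrt(6)) + 69)*(-68) = (72 + 144*sqrt(6))*(-68) = -4896 - 9792*sqrt(6)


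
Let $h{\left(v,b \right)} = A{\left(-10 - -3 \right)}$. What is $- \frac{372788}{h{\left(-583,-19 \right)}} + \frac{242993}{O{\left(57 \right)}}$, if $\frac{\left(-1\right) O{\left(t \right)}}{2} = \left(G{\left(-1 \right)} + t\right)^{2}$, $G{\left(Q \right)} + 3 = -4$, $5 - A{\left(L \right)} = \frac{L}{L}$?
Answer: $- \frac{466227993}{5000} \approx -93246.0$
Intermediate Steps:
$A{\left(L \right)} = 4$ ($A{\left(L \right)} = 5 - \frac{L}{L} = 5 - 1 = 4$)
$G{\left(Q \right)} = -7$ ($G{\left(Q \right)} = -3 - 4 = -7$)
$h{\left(v,b \right)} = 4$
$O{\left(t \right)} = - 2 \left(-7 + t\right)^{2}$
$- \frac{372788}{h{\left(-583,-19 \right)}} + \frac{242993}{O{\left(57 \right)}} = - \frac{372788}{4} + \frac{242993}{\left(-2\right) \left(-7 + 57\right)^{2}} = \left(-372788\right) \frac{1}{4} + \frac{242993}{\left(-2\right) 50^{2}} = -93197 + \frac{242993}{\left(-2\right) 2500} = -93197 + \frac{242993}{-5000} = -93197 + 242993 \left(- \frac{1}{5000}\right) = -93197 - \frac{242993}{5000} = - \frac{466227993}{5000}$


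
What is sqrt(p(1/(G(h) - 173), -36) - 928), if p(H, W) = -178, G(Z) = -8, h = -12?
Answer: I*sqrt(1106) ≈ 33.257*I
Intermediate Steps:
sqrt(p(1/(G(h) - 173), -36) - 928) = sqrt(-178 - 928) = sqrt(-1106) = I*sqrt(1106)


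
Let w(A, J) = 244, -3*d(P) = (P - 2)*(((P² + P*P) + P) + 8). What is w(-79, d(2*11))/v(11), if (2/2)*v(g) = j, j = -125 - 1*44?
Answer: -244/169 ≈ -1.4438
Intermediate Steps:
d(P) = -(-2 + P)*(8 + P + 2*P²)/3 (d(P) = -(P - 2)*(((P² + P*P) + P) + 8)/3 = -(-2 + P)*(((P² + P²) + P) + 8)/3 = -(-2 + P)*((2*P² + P) + 8)/3 = -(-2 + P)*((P + 2*P²) + 8)/3 = -(-2 + P)*(8 + P + 2*P²)/3)
j = -169 (j = -125 - 44 = -169)
v(g) = -169
w(-79, d(2*11))/v(11) = 244/(-169) = 244*(-1/169) = -244/169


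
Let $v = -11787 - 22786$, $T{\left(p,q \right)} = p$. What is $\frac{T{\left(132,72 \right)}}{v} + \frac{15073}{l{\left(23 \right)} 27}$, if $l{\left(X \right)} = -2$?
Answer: $- \frac{47375087}{169722} \approx -279.13$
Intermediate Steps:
$v = -34573$ ($v = -11787 - 22786 = -34573$)
$\frac{T{\left(132,72 \right)}}{v} + \frac{15073}{l{\left(23 \right)} 27} = \frac{132}{-34573} + \frac{15073}{\left(-2\right) 27} = 132 \left(- \frac{1}{34573}\right) + \frac{15073}{-54} = - \frac{12}{3143} + 15073 \left(- \frac{1}{54}\right) = - \frac{12}{3143} - \frac{15073}{54} = - \frac{47375087}{169722}$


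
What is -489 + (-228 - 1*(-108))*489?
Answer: -59169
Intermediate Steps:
-489 + (-228 - 1*(-108))*489 = -489 + (-228 + 108)*489 = -489 - 120*489 = -489 - 58680 = -59169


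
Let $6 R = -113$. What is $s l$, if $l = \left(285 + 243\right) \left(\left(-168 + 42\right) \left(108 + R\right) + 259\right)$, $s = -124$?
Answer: $718620672$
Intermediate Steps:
$R = - \frac{113}{6}$ ($R = \frac{1}{6} \left(-113\right) = - \frac{113}{6} \approx -18.833$)
$l = -5795328$ ($l = \left(285 + 243\right) \left(\left(-168 + 42\right) \left(108 - \frac{113}{6}\right) + 259\right) = 528 \left(\left(-126\right) \frac{535}{6} + 259\right) = 528 \left(-11235 + 259\right) = 528 \left(-10976\right) = -5795328$)
$s l = \left(-124\right) \left(-5795328\right) = 718620672$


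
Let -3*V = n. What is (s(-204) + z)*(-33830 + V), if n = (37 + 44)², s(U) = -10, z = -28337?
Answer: 1020973899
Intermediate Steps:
n = 6561 (n = 81² = 6561)
V = -2187 (V = -⅓*6561 = -2187)
(s(-204) + z)*(-33830 + V) = (-10 - 28337)*(-33830 - 2187) = -28347*(-36017) = 1020973899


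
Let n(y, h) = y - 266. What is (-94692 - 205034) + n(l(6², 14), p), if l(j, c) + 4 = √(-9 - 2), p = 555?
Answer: -299996 + I*√11 ≈ -3.0e+5 + 3.3166*I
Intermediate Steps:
l(j, c) = -4 + I*√11 (l(j, c) = -4 + √(-9 - 2) = -4 + √(-11) = -4 + I*√11)
n(y, h) = -266 + y
(-94692 - 205034) + n(l(6², 14), p) = (-94692 - 205034) + (-266 + (-4 + I*√11)) = -299726 + (-270 + I*√11) = -299996 + I*√11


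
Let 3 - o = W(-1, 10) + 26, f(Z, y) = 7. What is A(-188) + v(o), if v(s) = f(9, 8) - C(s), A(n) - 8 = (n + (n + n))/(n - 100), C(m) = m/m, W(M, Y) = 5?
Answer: 383/24 ≈ 15.958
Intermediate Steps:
C(m) = 1
A(n) = 8 + 3*n/(-100 + n) (A(n) = 8 + (n + (n + n))/(n - 100) = 8 + (n + 2*n)/(-100 + n) = 8 + (3*n)/(-100 + n) = 8 + 3*n/(-100 + n))
o = -28 (o = 3 - (5 + 26) = 3 - 1*31 = 3 - 31 = -28)
v(s) = 6 (v(s) = 7 - 1*1 = 7 - 1 = 6)
A(-188) + v(o) = (-800 + 11*(-188))/(-100 - 188) + 6 = (-800 - 2068)/(-288) + 6 = -1/288*(-2868) + 6 = 239/24 + 6 = 383/24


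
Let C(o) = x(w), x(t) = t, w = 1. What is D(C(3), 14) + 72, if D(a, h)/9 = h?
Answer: 198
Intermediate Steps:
C(o) = 1
D(a, h) = 9*h
D(C(3), 14) + 72 = 9*14 + 72 = 126 + 72 = 198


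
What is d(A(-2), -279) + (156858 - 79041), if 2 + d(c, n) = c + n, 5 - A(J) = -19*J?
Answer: 77503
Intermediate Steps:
A(J) = 5 + 19*J (A(J) = 5 - (-19)*J = 5 + 19*J)
d(c, n) = -2 + c + n (d(c, n) = -2 + (c + n) = -2 + c + n)
d(A(-2), -279) + (156858 - 79041) = (-2 + (5 + 19*(-2)) - 279) + (156858 - 79041) = (-2 + (5 - 38) - 279) + 77817 = (-2 - 33 - 279) + 77817 = -314 + 77817 = 77503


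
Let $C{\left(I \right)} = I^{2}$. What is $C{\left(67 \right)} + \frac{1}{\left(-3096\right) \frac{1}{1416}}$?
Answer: $\frac{579022}{129} \approx 4488.5$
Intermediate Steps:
$C{\left(67 \right)} + \frac{1}{\left(-3096\right) \frac{1}{1416}} = 67^{2} + \frac{1}{\left(-3096\right) \frac{1}{1416}} = 4489 + \frac{1}{\left(-3096\right) \frac{1}{1416}} = 4489 + \frac{1}{- \frac{129}{59}} = 4489 - \frac{59}{129} = \frac{579022}{129}$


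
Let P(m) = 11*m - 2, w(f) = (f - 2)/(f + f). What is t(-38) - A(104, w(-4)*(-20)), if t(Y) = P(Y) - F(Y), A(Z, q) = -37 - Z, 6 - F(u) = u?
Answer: -323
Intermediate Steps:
F(u) = 6 - u
w(f) = (-2 + f)/(2*f) (w(f) = (-2 + f)/((2*f)) = (-2 + f)*(1/(2*f)) = (-2 + f)/(2*f))
P(m) = -2 + 11*m
t(Y) = -8 + 12*Y (t(Y) = (-2 + 11*Y) - (6 - Y) = (-2 + 11*Y) + (-6 + Y) = -8 + 12*Y)
t(-38) - A(104, w(-4)*(-20)) = (-8 + 12*(-38)) - (-37 - 1*104) = (-8 - 456) - (-37 - 104) = -464 - 1*(-141) = -464 + 141 = -323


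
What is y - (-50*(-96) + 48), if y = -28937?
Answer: -33785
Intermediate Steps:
y - (-50*(-96) + 48) = -28937 - (-50*(-96) + 48) = -28937 - (4800 + 48) = -28937 - 1*4848 = -28937 - 4848 = -33785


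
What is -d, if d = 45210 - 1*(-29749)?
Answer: -74959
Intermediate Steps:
d = 74959 (d = 45210 + 29749 = 74959)
-d = -1*74959 = -74959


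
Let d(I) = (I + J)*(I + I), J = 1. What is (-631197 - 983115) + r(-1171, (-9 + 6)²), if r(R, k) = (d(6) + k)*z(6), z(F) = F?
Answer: -1613754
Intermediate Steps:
d(I) = 2*I*(1 + I) (d(I) = (I + 1)*(I + I) = (1 + I)*(2*I) = 2*I*(1 + I))
r(R, k) = 504 + 6*k (r(R, k) = (2*6*(1 + 6) + k)*6 = (2*6*7 + k)*6 = (84 + k)*6 = 504 + 6*k)
(-631197 - 983115) + r(-1171, (-9 + 6)²) = (-631197 - 983115) + (504 + 6*(-9 + 6)²) = -1614312 + (504 + 6*(-3)²) = -1614312 + (504 + 6*9) = -1614312 + (504 + 54) = -1614312 + 558 = -1613754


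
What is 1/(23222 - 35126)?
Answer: -1/11904 ≈ -8.4005e-5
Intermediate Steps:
1/(23222 - 35126) = 1/(-11904) = -1/11904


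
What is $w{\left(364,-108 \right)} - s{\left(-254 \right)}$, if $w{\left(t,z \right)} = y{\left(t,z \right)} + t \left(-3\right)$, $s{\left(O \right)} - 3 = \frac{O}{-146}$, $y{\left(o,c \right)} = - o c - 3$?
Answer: $\frac{2789495}{73} \approx 38212.0$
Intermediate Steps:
$y{\left(o,c \right)} = -3 - c o$ ($y{\left(o,c \right)} = - c o - 3 = -3 - c o$)
$s{\left(O \right)} = 3 - \frac{O}{146}$ ($s{\left(O \right)} = 3 + \frac{O}{-146} = 3 + O \left(- \frac{1}{146}\right) = 3 - \frac{O}{146}$)
$w{\left(t,z \right)} = -3 - 3 t - t z$ ($w{\left(t,z \right)} = \left(-3 - z t\right) + t \left(-3\right) = \left(-3 - t z\right) - 3 t = -3 - 3 t - t z$)
$w{\left(364,-108 \right)} - s{\left(-254 \right)} = \left(-3 - 1092 - 364 \left(-108\right)\right) - \left(3 - - \frac{127}{73}\right) = \left(-3 - 1092 + 39312\right) - \left(3 + \frac{127}{73}\right) = 38217 - \frac{346}{73} = \frac{2789495}{73}$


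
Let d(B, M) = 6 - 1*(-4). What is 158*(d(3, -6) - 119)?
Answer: -17222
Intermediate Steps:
d(B, M) = 10 (d(B, M) = 6 + 4 = 10)
158*(d(3, -6) - 119) = 158*(10 - 119) = 158*(-109) = -17222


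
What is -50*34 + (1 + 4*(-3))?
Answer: -1711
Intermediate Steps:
-50*34 + (1 + 4*(-3)) = -1700 + (1 - 12) = -1700 - 11 = -1711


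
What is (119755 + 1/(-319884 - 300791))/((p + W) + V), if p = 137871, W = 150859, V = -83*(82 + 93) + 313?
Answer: 37164467312/85193229825 ≈ 0.43624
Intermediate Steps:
V = -14212 (V = -83*175 + 313 = -14525 + 313 = -14212)
(119755 + 1/(-319884 - 300791))/((p + W) + V) = (119755 + 1/(-319884 - 300791))/((137871 + 150859) - 14212) = (119755 + 1/(-620675))/(288730 - 14212) = (119755 - 1/620675)/274518 = (74328934624/620675)*(1/274518) = 37164467312/85193229825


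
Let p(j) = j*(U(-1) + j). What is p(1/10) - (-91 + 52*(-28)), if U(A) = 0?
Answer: 154701/100 ≈ 1547.0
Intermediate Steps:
p(j) = j**2 (p(j) = j*(0 + j) = j*j = j**2)
p(1/10) - (-91 + 52*(-28)) = (1/10)**2 - (-91 + 52*(-28)) = (1/10)**2 - (-91 - 1456) = 1/100 - 1*(-1547) = 1/100 + 1547 = 154701/100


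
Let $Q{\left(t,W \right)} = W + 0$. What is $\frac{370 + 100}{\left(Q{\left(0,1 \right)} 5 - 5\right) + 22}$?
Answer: $\frac{235}{11} \approx 21.364$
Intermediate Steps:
$Q{\left(t,W \right)} = W$
$\frac{370 + 100}{\left(Q{\left(0,1 \right)} 5 - 5\right) + 22} = \frac{370 + 100}{\left(1 \cdot 5 - 5\right) + 22} = \frac{470}{\left(5 - 5\right) + 22} = \frac{470}{0 + 22} = \frac{470}{22} = 470 \cdot \frac{1}{22} = \frac{235}{11}$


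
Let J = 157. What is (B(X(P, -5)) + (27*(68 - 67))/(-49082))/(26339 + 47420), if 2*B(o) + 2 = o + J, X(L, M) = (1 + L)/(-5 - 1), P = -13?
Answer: 1926455/1810119619 ≈ 0.0010643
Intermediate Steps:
X(L, M) = -⅙ - L/6 (X(L, M) = (1 + L)/(-6) = (1 + L)*(-⅙) = -⅙ - L/6)
B(o) = 155/2 + o/2 (B(o) = -1 + (o + 157)/2 = -1 + (157 + o)/2 = -1 + (157/2 + o/2) = 155/2 + o/2)
(B(X(P, -5)) + (27*(68 - 67))/(-49082))/(26339 + 47420) = ((155/2 + (-⅙ - ⅙*(-13))/2) + (27*(68 - 67))/(-49082))/(26339 + 47420) = ((155/2 + (-⅙ + 13/6)/2) + (27*1)*(-1/49082))/73759 = ((155/2 + (½)*2) + 27*(-1/49082))*(1/73759) = ((155/2 + 1) - 27/49082)*(1/73759) = (157/2 - 27/49082)*(1/73759) = (1926455/24541)*(1/73759) = 1926455/1810119619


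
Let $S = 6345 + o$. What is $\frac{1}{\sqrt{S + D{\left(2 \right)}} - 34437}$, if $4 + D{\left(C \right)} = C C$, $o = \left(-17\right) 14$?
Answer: $- \frac{34437}{1185900862} - \frac{\sqrt{6107}}{1185900862} \approx -2.9105 \cdot 10^{-5}$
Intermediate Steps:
$o = -238$
$S = 6107$ ($S = 6345 - 238 = 6107$)
$D{\left(C \right)} = -4 + C^{2}$ ($D{\left(C \right)} = -4 + C C = -4 + C^{2}$)
$\frac{1}{\sqrt{S + D{\left(2 \right)}} - 34437} = \frac{1}{\sqrt{6107 - \left(4 - 2^{2}\right)} - 34437} = \frac{1}{\sqrt{6107 + \left(-4 + 4\right)} - 34437} = \frac{1}{\sqrt{6107 + 0} - 34437} = \frac{1}{\sqrt{6107} - 34437} = \frac{1}{-34437 + \sqrt{6107}}$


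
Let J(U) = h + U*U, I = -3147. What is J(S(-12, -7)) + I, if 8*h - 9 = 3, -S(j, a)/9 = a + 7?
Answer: -6291/2 ≈ -3145.5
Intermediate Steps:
S(j, a) = -63 - 9*a (S(j, a) = -9*(a + 7) = -9*(7 + a) = -63 - 9*a)
h = 3/2 (h = 9/8 + (1/8)*3 = 9/8 + 3/8 = 3/2 ≈ 1.5000)
J(U) = 3/2 + U**2 (J(U) = 3/2 + U*U = 3/2 + U**2)
J(S(-12, -7)) + I = (3/2 + (-63 - 9*(-7))**2) - 3147 = (3/2 + (-63 + 63)**2) - 3147 = (3/2 + 0**2) - 3147 = (3/2 + 0) - 3147 = 3/2 - 3147 = -6291/2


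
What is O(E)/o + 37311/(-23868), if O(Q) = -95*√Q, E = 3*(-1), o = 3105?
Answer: -12437/7956 - 19*I*√3/621 ≈ -1.5632 - 0.052993*I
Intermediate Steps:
E = -3
O(E)/o + 37311/(-23868) = -95*I*√3/3105 + 37311/(-23868) = -95*I*√3*(1/3105) + 37311*(-1/23868) = -95*I*√3*(1/3105) - 12437/7956 = -19*I*√3/621 - 12437/7956 = -12437/7956 - 19*I*√3/621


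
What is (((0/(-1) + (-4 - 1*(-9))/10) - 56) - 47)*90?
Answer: -9225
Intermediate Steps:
(((0/(-1) + (-4 - 1*(-9))/10) - 56) - 47)*90 = (((0*(-1) + (-4 + 9)*(⅒)) - 56) - 47)*90 = (((0 + 5*(⅒)) - 56) - 47)*90 = (((0 + ½) - 56) - 47)*90 = ((½ - 56) - 47)*90 = (-111/2 - 47)*90 = -205/2*90 = -9225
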